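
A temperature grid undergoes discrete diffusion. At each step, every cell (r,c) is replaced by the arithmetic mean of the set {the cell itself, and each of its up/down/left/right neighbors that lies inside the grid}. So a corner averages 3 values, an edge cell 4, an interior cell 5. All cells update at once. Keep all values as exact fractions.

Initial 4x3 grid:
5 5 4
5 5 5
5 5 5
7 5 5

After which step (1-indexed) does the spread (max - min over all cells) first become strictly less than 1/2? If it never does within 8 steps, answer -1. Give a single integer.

Step 1: max=17/3, min=14/3, spread=1
Step 2: max=50/9, min=85/18, spread=5/6
Step 3: max=581/108, min=1039/216, spread=41/72
Step 4: max=69017/12960, min=125383/25920, spread=4217/8640
  -> spread < 1/2 first at step 4
Step 5: max=4088617/777600, min=7600979/1555200, spread=38417/103680
Step 6: max=243638783/46656000, min=458725501/93312000, spread=1903471/6220800
Step 7: max=14522777257/2799360000, min=27692658239/5598720000, spread=18038617/74649600
Step 8: max=867491822963/167961600000, min=1668685256701/335923200000, spread=883978523/4478976000

Answer: 4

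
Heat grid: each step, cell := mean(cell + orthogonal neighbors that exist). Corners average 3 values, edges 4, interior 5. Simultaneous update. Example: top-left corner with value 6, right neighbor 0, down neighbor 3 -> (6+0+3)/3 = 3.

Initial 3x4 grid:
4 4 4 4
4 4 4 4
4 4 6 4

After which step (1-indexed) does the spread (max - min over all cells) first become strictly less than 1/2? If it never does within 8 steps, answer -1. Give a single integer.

Step 1: max=14/3, min=4, spread=2/3
Step 2: max=271/60, min=4, spread=31/60
Step 3: max=2371/540, min=4, spread=211/540
  -> spread < 1/2 first at step 3
Step 4: max=232897/54000, min=3647/900, spread=14077/54000
Step 5: max=2084407/486000, min=219683/54000, spread=5363/24300
Step 6: max=62060809/14580000, min=122869/30000, spread=93859/583200
Step 7: max=3709474481/874800000, min=199736467/48600000, spread=4568723/34992000
Step 8: max=221732435629/52488000000, min=6013618889/1458000000, spread=8387449/83980800

Answer: 3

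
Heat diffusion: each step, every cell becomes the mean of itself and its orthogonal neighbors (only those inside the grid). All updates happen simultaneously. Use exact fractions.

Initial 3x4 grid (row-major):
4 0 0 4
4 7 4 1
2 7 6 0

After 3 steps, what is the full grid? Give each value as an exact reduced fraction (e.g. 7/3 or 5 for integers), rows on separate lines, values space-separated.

Answer: 454/135 4601/1440 3863/1440 1249/540
3823/960 1511/400 1303/400 2563/960
2381/540 6241/1440 5323/1440 1679/540

Derivation:
After step 1:
  8/3 11/4 2 5/3
  17/4 22/5 18/5 9/4
  13/3 11/2 17/4 7/3
After step 2:
  29/9 709/240 601/240 71/36
  313/80 41/10 33/10 197/80
  169/36 1109/240 941/240 53/18
After step 3:
  454/135 4601/1440 3863/1440 1249/540
  3823/960 1511/400 1303/400 2563/960
  2381/540 6241/1440 5323/1440 1679/540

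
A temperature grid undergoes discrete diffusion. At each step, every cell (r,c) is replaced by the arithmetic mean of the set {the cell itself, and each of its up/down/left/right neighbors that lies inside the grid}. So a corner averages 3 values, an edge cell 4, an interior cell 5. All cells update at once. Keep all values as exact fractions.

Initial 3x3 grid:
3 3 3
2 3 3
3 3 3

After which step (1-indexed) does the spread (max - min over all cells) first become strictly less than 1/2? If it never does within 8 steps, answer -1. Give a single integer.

Answer: 1

Derivation:
Step 1: max=3, min=8/3, spread=1/3
  -> spread < 1/2 first at step 1
Step 2: max=3, min=653/240, spread=67/240
Step 3: max=593/200, min=6043/2160, spread=1807/10800
Step 4: max=15839/5400, min=2434037/864000, spread=33401/288000
Step 5: max=1576609/540000, min=22098067/7776000, spread=3025513/38880000
Step 6: max=83644051/28800000, min=8866273133/3110400000, spread=53531/995328
Step 7: max=22536883949/7776000000, min=533839074151/186624000000, spread=450953/11943936
Step 8: max=2698351389481/933120000000, min=32083416439397/11197440000000, spread=3799043/143327232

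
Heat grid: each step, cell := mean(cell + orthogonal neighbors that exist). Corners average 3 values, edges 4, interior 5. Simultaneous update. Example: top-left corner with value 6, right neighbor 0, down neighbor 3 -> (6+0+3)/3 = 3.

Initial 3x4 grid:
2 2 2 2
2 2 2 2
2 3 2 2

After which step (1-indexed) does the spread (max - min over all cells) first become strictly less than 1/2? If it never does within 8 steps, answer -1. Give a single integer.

Answer: 1

Derivation:
Step 1: max=7/3, min=2, spread=1/3
  -> spread < 1/2 first at step 1
Step 2: max=271/120, min=2, spread=31/120
Step 3: max=2371/1080, min=2, spread=211/1080
Step 4: max=232897/108000, min=3647/1800, spread=14077/108000
Step 5: max=2084407/972000, min=219683/108000, spread=5363/48600
Step 6: max=62060809/29160000, min=122869/60000, spread=93859/1166400
Step 7: max=3709474481/1749600000, min=199736467/97200000, spread=4568723/69984000
Step 8: max=221732435629/104976000000, min=6013618889/2916000000, spread=8387449/167961600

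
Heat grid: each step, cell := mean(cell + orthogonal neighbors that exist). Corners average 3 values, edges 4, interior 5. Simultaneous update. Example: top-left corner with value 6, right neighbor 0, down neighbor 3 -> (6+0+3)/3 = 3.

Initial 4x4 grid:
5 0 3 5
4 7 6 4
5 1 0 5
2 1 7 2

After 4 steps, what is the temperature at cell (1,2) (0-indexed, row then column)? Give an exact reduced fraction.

Step 1: cell (1,2) = 4
Step 2: cell (1,2) = 199/50
Step 3: cell (1,2) = 939/250
Step 4: cell (1,2) = 56567/15000
Full grid after step 4:
  13523/3600 18017/4800 276703/72000 2669/675
  2075/576 109289/30000 56567/15000 276833/72000
  717157/216000 302213/90000 78089/22500 799867/216000
  100241/32400 670297/216000 719977/216000 55939/16200

Answer: 56567/15000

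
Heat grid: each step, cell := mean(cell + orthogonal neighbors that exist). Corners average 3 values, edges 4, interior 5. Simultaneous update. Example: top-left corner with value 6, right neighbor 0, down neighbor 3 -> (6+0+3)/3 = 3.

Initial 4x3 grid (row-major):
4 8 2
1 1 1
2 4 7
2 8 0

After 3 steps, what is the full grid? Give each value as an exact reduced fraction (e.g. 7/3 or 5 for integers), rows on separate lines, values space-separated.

After step 1:
  13/3 15/4 11/3
  2 3 11/4
  9/4 22/5 3
  4 7/2 5
After step 2:
  121/36 59/16 61/18
  139/48 159/50 149/48
  253/80 323/100 303/80
  13/4 169/40 23/6
After step 3:
  179/54 5447/1600 733/216
  22679/7200 6439/2000 24229/7200
  7523/2400 3517/1000 2791/800
  851/240 8723/2400 2843/720

Answer: 179/54 5447/1600 733/216
22679/7200 6439/2000 24229/7200
7523/2400 3517/1000 2791/800
851/240 8723/2400 2843/720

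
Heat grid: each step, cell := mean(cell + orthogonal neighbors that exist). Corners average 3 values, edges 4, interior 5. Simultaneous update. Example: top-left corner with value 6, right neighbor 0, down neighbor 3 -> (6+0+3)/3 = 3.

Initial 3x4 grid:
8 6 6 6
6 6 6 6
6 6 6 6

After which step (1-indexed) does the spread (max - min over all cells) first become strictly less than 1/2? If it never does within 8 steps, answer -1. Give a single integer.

Step 1: max=20/3, min=6, spread=2/3
Step 2: max=59/9, min=6, spread=5/9
Step 3: max=689/108, min=6, spread=41/108
  -> spread < 1/2 first at step 3
Step 4: max=81977/12960, min=6, spread=4217/12960
Step 5: max=4874749/777600, min=21679/3600, spread=38417/155520
Step 6: max=291136211/46656000, min=434597/72000, spread=1903471/9331200
Step 7: max=17397149089/2799360000, min=13075759/2160000, spread=18038617/111974400
Step 8: max=1041037782851/167961600000, min=1179326759/194400000, spread=883978523/6718464000

Answer: 3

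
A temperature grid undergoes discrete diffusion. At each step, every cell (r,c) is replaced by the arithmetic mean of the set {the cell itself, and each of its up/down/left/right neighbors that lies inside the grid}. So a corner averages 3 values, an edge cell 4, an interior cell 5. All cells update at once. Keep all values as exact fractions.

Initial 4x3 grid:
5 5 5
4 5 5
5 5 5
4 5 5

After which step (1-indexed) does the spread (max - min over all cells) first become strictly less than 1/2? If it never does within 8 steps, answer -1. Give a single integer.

Step 1: max=5, min=9/2, spread=1/2
Step 2: max=5, min=167/36, spread=13/36
  -> spread < 1/2 first at step 2
Step 3: max=993/200, min=33943/7200, spread=361/1440
Step 4: max=26639/5400, min=616031/129600, spread=4661/25920
Step 5: max=10603379/2160000, min=31001137/6480000, spread=809/6480
Step 6: max=95164699/19440000, min=2238709601/466560000, spread=1809727/18662400
Step 7: max=711799427/145800000, min=134723552059/27993600000, spread=77677517/1119744000
Step 8: max=56860933549/11664000000, min=8096181605681/1679616000000, spread=734342603/13436928000

Answer: 2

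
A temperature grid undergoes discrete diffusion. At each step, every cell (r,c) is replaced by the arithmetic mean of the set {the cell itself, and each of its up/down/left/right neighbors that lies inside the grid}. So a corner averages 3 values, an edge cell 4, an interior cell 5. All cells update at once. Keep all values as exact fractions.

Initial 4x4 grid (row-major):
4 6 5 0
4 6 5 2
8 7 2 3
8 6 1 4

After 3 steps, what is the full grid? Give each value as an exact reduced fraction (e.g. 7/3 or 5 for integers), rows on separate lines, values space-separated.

After step 1:
  14/3 21/4 4 7/3
  11/2 28/5 4 5/2
  27/4 29/5 18/5 11/4
  22/3 11/2 13/4 8/3
After step 2:
  185/36 1171/240 187/48 53/18
  1351/240 523/100 197/50 139/48
  1523/240 109/20 97/25 691/240
  235/36 1313/240 901/240 26/9
After step 3:
  5633/1080 34459/7200 28187/7200 701/216
  40219/7200 15077/3000 2381/600 22787/7200
  8623/1440 7913/1500 5971/1500 22579/7200
  1651/270 7633/1440 28789/7200 857/270

Answer: 5633/1080 34459/7200 28187/7200 701/216
40219/7200 15077/3000 2381/600 22787/7200
8623/1440 7913/1500 5971/1500 22579/7200
1651/270 7633/1440 28789/7200 857/270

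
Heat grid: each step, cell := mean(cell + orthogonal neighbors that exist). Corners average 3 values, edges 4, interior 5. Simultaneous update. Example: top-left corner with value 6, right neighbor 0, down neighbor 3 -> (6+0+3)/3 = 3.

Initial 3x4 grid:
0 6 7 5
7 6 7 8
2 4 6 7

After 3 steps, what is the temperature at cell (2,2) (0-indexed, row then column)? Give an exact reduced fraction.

Answer: 1817/300

Derivation:
Step 1: cell (2,2) = 6
Step 2: cell (2,2) = 243/40
Step 3: cell (2,2) = 1817/300
Full grid after step 3:
  2047/432 18799/3600 21929/3600 14023/2160
  65651/14400 31999/6000 36619/6000 94691/14400
  2017/432 9287/1800 1817/300 519/80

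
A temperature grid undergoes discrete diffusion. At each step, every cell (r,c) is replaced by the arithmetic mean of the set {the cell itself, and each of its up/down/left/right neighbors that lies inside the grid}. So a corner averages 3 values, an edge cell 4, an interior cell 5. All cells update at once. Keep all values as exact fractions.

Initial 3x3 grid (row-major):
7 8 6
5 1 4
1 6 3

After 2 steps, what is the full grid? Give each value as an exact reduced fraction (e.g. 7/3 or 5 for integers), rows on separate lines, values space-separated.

After step 1:
  20/3 11/2 6
  7/2 24/5 7/2
  4 11/4 13/3
After step 2:
  47/9 689/120 5
  569/120 401/100 559/120
  41/12 953/240 127/36

Answer: 47/9 689/120 5
569/120 401/100 559/120
41/12 953/240 127/36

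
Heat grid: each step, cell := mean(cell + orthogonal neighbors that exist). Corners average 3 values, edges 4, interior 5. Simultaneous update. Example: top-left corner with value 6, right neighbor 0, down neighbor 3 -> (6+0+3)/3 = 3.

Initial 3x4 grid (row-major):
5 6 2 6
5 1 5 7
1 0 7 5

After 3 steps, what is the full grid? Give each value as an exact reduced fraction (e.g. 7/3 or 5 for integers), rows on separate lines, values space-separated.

After step 1:
  16/3 7/2 19/4 5
  3 17/5 22/5 23/4
  2 9/4 17/4 19/3
After step 2:
  71/18 1019/240 353/80 31/6
  103/30 331/100 451/100 1289/240
  29/12 119/40 517/120 49/9
After step 3:
  8369/2160 28643/7200 3667/800 299/60
  5897/1800 22169/6000 13147/3000 73771/14400
  353/120 1301/400 7757/1800 10889/2160

Answer: 8369/2160 28643/7200 3667/800 299/60
5897/1800 22169/6000 13147/3000 73771/14400
353/120 1301/400 7757/1800 10889/2160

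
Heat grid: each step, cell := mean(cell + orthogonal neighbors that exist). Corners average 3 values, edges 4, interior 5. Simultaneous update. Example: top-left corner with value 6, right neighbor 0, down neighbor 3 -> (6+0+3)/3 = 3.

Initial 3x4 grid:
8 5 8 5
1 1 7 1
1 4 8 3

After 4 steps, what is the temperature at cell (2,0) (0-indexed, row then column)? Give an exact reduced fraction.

Answer: 151999/43200

Derivation:
Step 1: cell (2,0) = 2
Step 2: cell (2,0) = 11/4
Step 3: cell (2,0) = 2317/720
Step 4: cell (2,0) = 151999/43200
Full grid after step 4:
  538547/129600 976927/216000 1041667/216000 316531/64800
  3276853/864000 1499957/360000 825541/180000 1010797/216000
  151999/43200 17449/4500 38783/9000 48751/10800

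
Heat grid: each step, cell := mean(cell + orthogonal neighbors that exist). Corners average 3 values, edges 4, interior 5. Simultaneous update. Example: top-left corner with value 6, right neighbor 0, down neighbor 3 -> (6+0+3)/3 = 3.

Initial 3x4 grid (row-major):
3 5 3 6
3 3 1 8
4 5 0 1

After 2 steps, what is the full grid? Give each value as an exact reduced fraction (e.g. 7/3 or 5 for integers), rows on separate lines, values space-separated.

Answer: 125/36 859/240 191/48 161/36
859/240 323/100 159/50 47/12
41/12 243/80 43/16 35/12

Derivation:
After step 1:
  11/3 7/2 15/4 17/3
  13/4 17/5 3 4
  4 3 7/4 3
After step 2:
  125/36 859/240 191/48 161/36
  859/240 323/100 159/50 47/12
  41/12 243/80 43/16 35/12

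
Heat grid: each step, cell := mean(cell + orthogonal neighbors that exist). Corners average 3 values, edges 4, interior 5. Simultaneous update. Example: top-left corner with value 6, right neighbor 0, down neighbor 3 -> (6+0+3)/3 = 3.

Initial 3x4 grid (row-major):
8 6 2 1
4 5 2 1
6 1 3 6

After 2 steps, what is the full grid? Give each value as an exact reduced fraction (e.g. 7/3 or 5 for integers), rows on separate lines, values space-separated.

After step 1:
  6 21/4 11/4 4/3
  23/4 18/5 13/5 5/2
  11/3 15/4 3 10/3
After step 2:
  17/3 22/5 179/60 79/36
  1141/240 419/100 289/100 293/120
  79/18 841/240 761/240 53/18

Answer: 17/3 22/5 179/60 79/36
1141/240 419/100 289/100 293/120
79/18 841/240 761/240 53/18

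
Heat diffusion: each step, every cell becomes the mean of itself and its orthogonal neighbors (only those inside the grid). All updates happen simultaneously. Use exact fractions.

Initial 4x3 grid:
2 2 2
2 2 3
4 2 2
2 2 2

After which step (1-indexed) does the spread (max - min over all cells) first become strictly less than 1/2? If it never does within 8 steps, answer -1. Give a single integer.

Answer: 2

Derivation:
Step 1: max=8/3, min=2, spread=2/3
Step 2: max=151/60, min=25/12, spread=13/30
  -> spread < 1/2 first at step 2
Step 3: max=1291/540, min=493/225, spread=539/2700
Step 4: max=253331/108000, min=71533/32400, spread=44663/324000
Step 5: max=2257961/972000, min=2150701/972000, spread=5363/48600
Step 6: max=4199747/1822500, min=64849477/29160000, spread=93859/1166400
Step 7: max=501975671/218700000, min=3901587293/1749600000, spread=4568723/69984000
Step 8: max=120025575631/52488000000, min=234808995637/104976000000, spread=8387449/167961600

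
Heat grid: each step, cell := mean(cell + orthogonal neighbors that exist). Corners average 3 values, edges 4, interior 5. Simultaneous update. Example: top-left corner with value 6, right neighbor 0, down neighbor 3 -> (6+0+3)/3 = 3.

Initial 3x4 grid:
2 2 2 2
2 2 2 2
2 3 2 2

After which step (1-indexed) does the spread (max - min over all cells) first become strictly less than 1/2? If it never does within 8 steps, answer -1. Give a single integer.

Step 1: max=7/3, min=2, spread=1/3
  -> spread < 1/2 first at step 1
Step 2: max=271/120, min=2, spread=31/120
Step 3: max=2371/1080, min=2, spread=211/1080
Step 4: max=232897/108000, min=3647/1800, spread=14077/108000
Step 5: max=2084407/972000, min=219683/108000, spread=5363/48600
Step 6: max=62060809/29160000, min=122869/60000, spread=93859/1166400
Step 7: max=3709474481/1749600000, min=199736467/97200000, spread=4568723/69984000
Step 8: max=221732435629/104976000000, min=6013618889/2916000000, spread=8387449/167961600

Answer: 1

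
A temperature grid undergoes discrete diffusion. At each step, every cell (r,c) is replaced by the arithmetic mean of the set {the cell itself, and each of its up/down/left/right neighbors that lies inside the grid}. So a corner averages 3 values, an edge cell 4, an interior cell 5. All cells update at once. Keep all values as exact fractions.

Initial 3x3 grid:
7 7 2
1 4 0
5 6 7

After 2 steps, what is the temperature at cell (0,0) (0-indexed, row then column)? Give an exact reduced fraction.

Step 1: cell (0,0) = 5
Step 2: cell (0,0) = 19/4
Full grid after step 2:
  19/4 83/20 15/4
  337/80 108/25 851/240
  55/12 523/120 157/36

Answer: 19/4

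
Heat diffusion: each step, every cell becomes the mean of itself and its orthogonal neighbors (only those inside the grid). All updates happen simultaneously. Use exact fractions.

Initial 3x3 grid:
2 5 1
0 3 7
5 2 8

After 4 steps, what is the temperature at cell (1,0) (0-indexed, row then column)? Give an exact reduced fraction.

Answer: 1359353/432000

Derivation:
Step 1: cell (1,0) = 5/2
Step 2: cell (1,0) = 317/120
Step 3: cell (1,0) = 21349/7200
Step 4: cell (1,0) = 1359353/432000
Full grid after step 4:
  391843/129600 2935081/864000 247709/64800
  1359353/432000 649261/180000 1169027/288000
  109267/32400 60939/16000 547043/129600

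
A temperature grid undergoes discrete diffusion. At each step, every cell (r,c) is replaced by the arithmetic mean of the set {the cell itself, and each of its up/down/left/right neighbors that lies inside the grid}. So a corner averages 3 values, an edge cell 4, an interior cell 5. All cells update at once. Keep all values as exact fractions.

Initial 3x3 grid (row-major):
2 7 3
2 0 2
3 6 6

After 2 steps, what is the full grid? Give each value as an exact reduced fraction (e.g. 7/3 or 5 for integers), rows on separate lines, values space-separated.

After step 1:
  11/3 3 4
  7/4 17/5 11/4
  11/3 15/4 14/3
After step 2:
  101/36 211/60 13/4
  749/240 293/100 889/240
  55/18 929/240 67/18

Answer: 101/36 211/60 13/4
749/240 293/100 889/240
55/18 929/240 67/18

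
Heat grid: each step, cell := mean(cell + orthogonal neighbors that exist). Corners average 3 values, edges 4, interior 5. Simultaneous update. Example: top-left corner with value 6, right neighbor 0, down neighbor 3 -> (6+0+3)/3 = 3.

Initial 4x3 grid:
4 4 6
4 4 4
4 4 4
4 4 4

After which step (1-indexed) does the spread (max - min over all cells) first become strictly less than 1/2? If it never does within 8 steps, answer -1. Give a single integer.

Step 1: max=14/3, min=4, spread=2/3
Step 2: max=41/9, min=4, spread=5/9
Step 3: max=473/108, min=4, spread=41/108
  -> spread < 1/2 first at step 3
Step 4: max=56057/12960, min=4, spread=4217/12960
Step 5: max=3319549/777600, min=14479/3600, spread=38417/155520
Step 6: max=197824211/46656000, min=290597/72000, spread=1903471/9331200
Step 7: max=11798429089/2799360000, min=8755759/2160000, spread=18038617/111974400
Step 8: max=705114582851/167961600000, min=790526759/194400000, spread=883978523/6718464000

Answer: 3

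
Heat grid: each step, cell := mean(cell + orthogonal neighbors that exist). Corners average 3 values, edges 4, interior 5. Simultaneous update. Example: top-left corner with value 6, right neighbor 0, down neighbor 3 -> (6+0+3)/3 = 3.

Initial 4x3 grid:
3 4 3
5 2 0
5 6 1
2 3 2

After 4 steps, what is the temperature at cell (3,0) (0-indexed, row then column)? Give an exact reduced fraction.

Answer: 444721/129600

Derivation:
Step 1: cell (3,0) = 10/3
Step 2: cell (3,0) = 133/36
Step 3: cell (3,0) = 3757/1080
Step 4: cell (3,0) = 444721/129600
Full grid after step 4:
  2703/800 666971/216000 175193/64800
  83809/24000 17224/5625 588281/216000
  745181/216000 1129861/360000 194227/72000
  444721/129600 2654759/864000 120407/43200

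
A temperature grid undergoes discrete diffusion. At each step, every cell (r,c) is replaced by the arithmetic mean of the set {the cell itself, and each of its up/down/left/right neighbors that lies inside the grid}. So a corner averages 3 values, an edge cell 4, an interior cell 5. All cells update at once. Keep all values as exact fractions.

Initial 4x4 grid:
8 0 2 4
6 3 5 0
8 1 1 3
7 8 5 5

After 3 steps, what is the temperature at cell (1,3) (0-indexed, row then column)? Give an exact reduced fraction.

Answer: 6529/2400

Derivation:
Step 1: cell (1,3) = 3
Step 2: cell (1,3) = 189/80
Step 3: cell (1,3) = 6529/2400
Full grid after step 3:
  1871/432 6511/1800 567/200 1799/720
  34669/7200 22837/6000 1181/400 6529/2400
  37957/7200 5429/1200 21287/6000 22619/7200
  12607/2160 4529/900 3793/900 1621/432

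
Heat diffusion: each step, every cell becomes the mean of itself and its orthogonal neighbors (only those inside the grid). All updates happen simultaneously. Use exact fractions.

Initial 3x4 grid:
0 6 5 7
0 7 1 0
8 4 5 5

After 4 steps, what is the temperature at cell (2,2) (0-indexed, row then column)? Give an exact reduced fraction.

Answer: 864179/216000

Derivation:
Step 1: cell (2,2) = 15/4
Step 2: cell (2,2) = 1001/240
Step 3: cell (2,2) = 28337/7200
Step 4: cell (2,2) = 864179/216000
Full grid after step 4:
  162773/43200 273943/72000 283643/72000 166223/43200
  123003/32000 481333/120000 1400749/360000 3312731/864000
  177673/43200 292693/72000 864179/216000 490369/129600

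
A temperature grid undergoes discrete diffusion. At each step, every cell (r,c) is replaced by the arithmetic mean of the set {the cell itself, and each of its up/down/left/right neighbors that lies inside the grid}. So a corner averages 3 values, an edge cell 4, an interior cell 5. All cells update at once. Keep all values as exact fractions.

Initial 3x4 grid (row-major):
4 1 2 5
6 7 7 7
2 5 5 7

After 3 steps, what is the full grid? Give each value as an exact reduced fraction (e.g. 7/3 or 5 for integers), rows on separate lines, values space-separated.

Answer: 562/135 30853/7200 33823/7200 10891/2160
21397/4800 9503/2000 5199/1000 4487/800
5101/1080 36203/7200 40373/7200 12761/2160

Derivation:
After step 1:
  11/3 7/2 15/4 14/3
  19/4 26/5 28/5 13/2
  13/3 19/4 6 19/3
After step 2:
  143/36 967/240 1051/240 179/36
  359/80 119/25 541/100 231/40
  83/18 1217/240 1361/240 113/18
After step 3:
  562/135 30853/7200 33823/7200 10891/2160
  21397/4800 9503/2000 5199/1000 4487/800
  5101/1080 36203/7200 40373/7200 12761/2160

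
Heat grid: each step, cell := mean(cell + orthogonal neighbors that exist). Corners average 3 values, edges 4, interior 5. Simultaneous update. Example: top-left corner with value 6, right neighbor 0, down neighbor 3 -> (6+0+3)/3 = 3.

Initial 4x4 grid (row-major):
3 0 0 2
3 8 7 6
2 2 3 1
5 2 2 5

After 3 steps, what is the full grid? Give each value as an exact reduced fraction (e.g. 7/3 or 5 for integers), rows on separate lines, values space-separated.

After step 1:
  2 11/4 9/4 8/3
  4 4 24/5 4
  3 17/5 3 15/4
  3 11/4 3 8/3
After step 2:
  35/12 11/4 187/60 107/36
  13/4 379/100 361/100 913/240
  67/20 323/100 359/100 161/48
  35/12 243/80 137/48 113/36
After step 3:
  107/36 943/300 2801/900 7123/2160
  499/150 1663/500 21493/6000 24733/7200
  239/75 6799/2000 9983/3000 24997/7200
  2233/720 7223/2400 22717/7200 673/216

Answer: 107/36 943/300 2801/900 7123/2160
499/150 1663/500 21493/6000 24733/7200
239/75 6799/2000 9983/3000 24997/7200
2233/720 7223/2400 22717/7200 673/216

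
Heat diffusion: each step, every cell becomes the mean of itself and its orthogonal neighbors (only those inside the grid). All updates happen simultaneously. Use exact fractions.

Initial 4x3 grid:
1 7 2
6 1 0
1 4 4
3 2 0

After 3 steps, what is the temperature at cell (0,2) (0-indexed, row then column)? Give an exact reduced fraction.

Step 1: cell (0,2) = 3
Step 2: cell (0,2) = 5/2
Step 3: cell (0,2) = 1031/360
Full grid after step 3:
  3683/1080 8479/2880 1031/360
  4253/1440 143/48 387/160
  91/32 963/400 227/96
  437/180 2299/960 377/180

Answer: 1031/360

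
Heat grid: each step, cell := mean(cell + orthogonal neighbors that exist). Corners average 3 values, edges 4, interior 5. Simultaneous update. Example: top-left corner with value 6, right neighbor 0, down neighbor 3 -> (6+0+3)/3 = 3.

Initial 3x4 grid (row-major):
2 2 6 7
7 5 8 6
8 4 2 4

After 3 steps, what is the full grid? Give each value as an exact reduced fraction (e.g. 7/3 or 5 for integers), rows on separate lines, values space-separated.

After step 1:
  11/3 15/4 23/4 19/3
  11/2 26/5 27/5 25/4
  19/3 19/4 9/2 4
After step 2:
  155/36 551/120 637/120 55/9
  207/40 123/25 271/50 1319/240
  199/36 1247/240 373/80 59/12
After step 3:
  2533/540 17213/3600 2411/450 12179/2160
  11957/2400 10121/2000 3871/750 78997/14400
  11447/2160 36551/7200 4039/800 201/40

Answer: 2533/540 17213/3600 2411/450 12179/2160
11957/2400 10121/2000 3871/750 78997/14400
11447/2160 36551/7200 4039/800 201/40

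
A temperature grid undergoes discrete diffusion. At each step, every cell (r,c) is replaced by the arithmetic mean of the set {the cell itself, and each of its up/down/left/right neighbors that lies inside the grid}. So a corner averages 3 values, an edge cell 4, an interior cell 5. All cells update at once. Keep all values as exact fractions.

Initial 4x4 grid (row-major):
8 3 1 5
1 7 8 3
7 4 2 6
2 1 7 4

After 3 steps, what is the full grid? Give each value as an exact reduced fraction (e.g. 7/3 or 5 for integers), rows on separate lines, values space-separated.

Answer: 3287/720 1079/240 1749/400 331/80
2183/480 9037/2000 1749/400 10939/2400
29417/7200 1007/240 27403/6000 31873/7200
8117/2160 14251/3600 14999/3600 10009/2160

Derivation:
After step 1:
  4 19/4 17/4 3
  23/4 23/5 21/5 11/2
  7/2 21/5 27/5 15/4
  10/3 7/2 7/2 17/3
After step 2:
  29/6 22/5 81/20 17/4
  357/80 47/10 479/100 329/80
  1007/240 106/25 421/100 1219/240
  31/9 109/30 271/60 155/36
After step 3:
  3287/720 1079/240 1749/400 331/80
  2183/480 9037/2000 1749/400 10939/2400
  29417/7200 1007/240 27403/6000 31873/7200
  8117/2160 14251/3600 14999/3600 10009/2160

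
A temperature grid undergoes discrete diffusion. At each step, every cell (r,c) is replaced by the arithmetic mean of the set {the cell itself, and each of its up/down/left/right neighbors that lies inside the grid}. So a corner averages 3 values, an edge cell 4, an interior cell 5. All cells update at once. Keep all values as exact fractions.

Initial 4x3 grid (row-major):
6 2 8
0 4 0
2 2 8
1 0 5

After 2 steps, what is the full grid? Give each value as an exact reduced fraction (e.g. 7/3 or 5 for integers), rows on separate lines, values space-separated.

After step 1:
  8/3 5 10/3
  3 8/5 5
  5/4 16/5 15/4
  1 2 13/3
After step 2:
  32/9 63/20 40/9
  511/240 89/25 821/240
  169/80 59/25 977/240
  17/12 79/30 121/36

Answer: 32/9 63/20 40/9
511/240 89/25 821/240
169/80 59/25 977/240
17/12 79/30 121/36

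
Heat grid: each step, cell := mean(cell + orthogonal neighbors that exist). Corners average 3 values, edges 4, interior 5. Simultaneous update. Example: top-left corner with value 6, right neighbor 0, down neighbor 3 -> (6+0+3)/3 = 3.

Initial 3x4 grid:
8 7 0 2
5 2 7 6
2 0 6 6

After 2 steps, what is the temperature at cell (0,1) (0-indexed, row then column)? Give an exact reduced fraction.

Step 1: cell (0,1) = 17/4
Step 2: cell (0,1) = 1147/240
Full grid after step 2:
  91/18 1147/240 907/240 143/36
  349/80 97/25 112/25 1087/240
  109/36 827/240 349/80 16/3

Answer: 1147/240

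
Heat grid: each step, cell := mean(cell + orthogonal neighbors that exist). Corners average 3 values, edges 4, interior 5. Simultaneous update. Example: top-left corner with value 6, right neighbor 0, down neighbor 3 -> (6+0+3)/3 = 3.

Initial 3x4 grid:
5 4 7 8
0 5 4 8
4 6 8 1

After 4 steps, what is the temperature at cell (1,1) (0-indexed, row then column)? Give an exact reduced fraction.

Step 1: cell (1,1) = 19/5
Step 2: cell (1,1) = 247/50
Step 3: cell (1,1) = 6719/1500
Step 4: cell (1,1) = 861857/180000
Full grid after step 4:
  93119/21600 169469/36000 602837/108000 755879/129600
  1784473/432000 861857/180000 1908289/360000 5038211/864000
  278957/64800 496657/108000 574337/108000 714479/129600

Answer: 861857/180000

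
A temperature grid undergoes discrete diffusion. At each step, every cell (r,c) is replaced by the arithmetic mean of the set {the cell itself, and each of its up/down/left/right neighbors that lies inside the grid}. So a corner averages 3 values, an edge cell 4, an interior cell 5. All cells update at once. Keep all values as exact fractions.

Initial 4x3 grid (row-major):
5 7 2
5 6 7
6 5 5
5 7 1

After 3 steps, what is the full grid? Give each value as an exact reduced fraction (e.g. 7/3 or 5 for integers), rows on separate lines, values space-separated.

Answer: 2375/432 1073/200 1139/216
39763/7200 10793/2000 18619/3600
13021/2400 31649/6000 8897/1800
3851/720 36113/7200 653/135

Derivation:
After step 1:
  17/3 5 16/3
  11/2 6 5
  21/4 29/5 9/2
  6 9/2 13/3
After step 2:
  97/18 11/2 46/9
  269/48 273/50 125/24
  451/80 521/100 589/120
  21/4 619/120 40/9
After step 3:
  2375/432 1073/200 1139/216
  39763/7200 10793/2000 18619/3600
  13021/2400 31649/6000 8897/1800
  3851/720 36113/7200 653/135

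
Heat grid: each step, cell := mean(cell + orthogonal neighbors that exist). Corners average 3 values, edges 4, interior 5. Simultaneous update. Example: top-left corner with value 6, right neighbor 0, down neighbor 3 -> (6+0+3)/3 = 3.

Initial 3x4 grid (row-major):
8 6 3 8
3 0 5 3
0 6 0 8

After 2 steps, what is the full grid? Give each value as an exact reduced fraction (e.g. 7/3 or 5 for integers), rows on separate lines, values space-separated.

After step 1:
  17/3 17/4 11/2 14/3
  11/4 4 11/5 6
  3 3/2 19/4 11/3
After step 2:
  38/9 233/48 997/240 97/18
  185/48 147/50 449/100 62/15
  29/12 53/16 727/240 173/36

Answer: 38/9 233/48 997/240 97/18
185/48 147/50 449/100 62/15
29/12 53/16 727/240 173/36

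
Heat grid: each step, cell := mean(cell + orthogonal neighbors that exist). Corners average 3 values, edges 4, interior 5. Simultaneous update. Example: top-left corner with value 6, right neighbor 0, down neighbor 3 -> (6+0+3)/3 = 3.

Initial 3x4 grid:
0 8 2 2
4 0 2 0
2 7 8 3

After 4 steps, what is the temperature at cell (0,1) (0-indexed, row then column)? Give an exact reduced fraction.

Step 1: cell (0,1) = 5/2
Step 2: cell (0,1) = 71/20
Step 3: cell (0,1) = 581/200
Step 4: cell (0,1) = 56711/18000
Full grid after step 4:
  66767/21600 56711/18000 149513/54000 346597/129600
  1480549/432000 146069/45000 128353/40000 814351/288000
  56969/16200 797657/216000 734677/216000 423647/129600

Answer: 56711/18000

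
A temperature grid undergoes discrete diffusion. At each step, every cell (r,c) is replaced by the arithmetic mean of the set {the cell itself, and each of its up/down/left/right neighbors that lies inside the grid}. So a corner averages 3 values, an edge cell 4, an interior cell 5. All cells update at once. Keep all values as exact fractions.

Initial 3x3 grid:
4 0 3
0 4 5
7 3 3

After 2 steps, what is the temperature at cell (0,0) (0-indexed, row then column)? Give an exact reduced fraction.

Step 1: cell (0,0) = 4/3
Step 2: cell (0,0) = 47/18
Full grid after step 2:
  47/18 183/80 55/18
  649/240 169/50 749/240
  34/9 273/80 35/9

Answer: 47/18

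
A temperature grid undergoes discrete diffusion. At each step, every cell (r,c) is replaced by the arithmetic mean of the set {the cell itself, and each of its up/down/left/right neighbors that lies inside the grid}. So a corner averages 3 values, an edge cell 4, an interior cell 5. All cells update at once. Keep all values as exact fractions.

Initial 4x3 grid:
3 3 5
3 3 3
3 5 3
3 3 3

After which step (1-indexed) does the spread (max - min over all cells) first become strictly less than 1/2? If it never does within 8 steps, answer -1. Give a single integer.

Answer: 2

Derivation:
Step 1: max=11/3, min=3, spread=2/3
Step 2: max=32/9, min=19/6, spread=7/18
  -> spread < 1/2 first at step 2
Step 3: max=3767/1080, min=3893/1200, spread=2633/10800
Step 4: max=185479/54000, min=118261/36000, spread=647/4320
Step 5: max=13278617/3888000, min=4274539/1296000, spread=455/3888
Step 6: max=791464603/233280000, min=257619101/77760000, spread=186073/2332800
Step 7: max=47351237177/13996800000, min=15478218559/4665600000, spread=1833163/27993600
Step 8: max=2832799033243/839808000000, min=930798609581/279936000000, spread=80806409/1679616000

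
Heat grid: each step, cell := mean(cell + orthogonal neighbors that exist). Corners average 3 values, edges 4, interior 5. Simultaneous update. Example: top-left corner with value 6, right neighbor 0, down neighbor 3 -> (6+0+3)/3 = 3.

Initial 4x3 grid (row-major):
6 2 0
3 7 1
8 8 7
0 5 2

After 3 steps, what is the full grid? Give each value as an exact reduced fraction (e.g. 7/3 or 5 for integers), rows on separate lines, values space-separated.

Answer: 4421/1080 55439/14400 187/60
35257/7200 25141/6000 3223/800
34727/7200 10087/2000 31477/7200
1061/216 22033/4800 128/27

Derivation:
After step 1:
  11/3 15/4 1
  6 21/5 15/4
  19/4 7 9/2
  13/3 15/4 14/3
After step 2:
  161/36 757/240 17/6
  1117/240 247/50 269/80
  265/48 121/25 239/48
  77/18 79/16 155/36
After step 3:
  4421/1080 55439/14400 187/60
  35257/7200 25141/6000 3223/800
  34727/7200 10087/2000 31477/7200
  1061/216 22033/4800 128/27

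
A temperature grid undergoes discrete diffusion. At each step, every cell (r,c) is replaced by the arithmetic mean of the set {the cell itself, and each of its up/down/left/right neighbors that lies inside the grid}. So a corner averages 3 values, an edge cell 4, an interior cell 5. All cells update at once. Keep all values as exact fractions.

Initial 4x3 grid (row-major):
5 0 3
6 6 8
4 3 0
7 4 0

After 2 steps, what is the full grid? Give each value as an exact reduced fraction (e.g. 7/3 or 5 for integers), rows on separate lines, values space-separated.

After step 1:
  11/3 7/2 11/3
  21/4 23/5 17/4
  5 17/5 11/4
  5 7/2 4/3
After step 2:
  149/36 463/120 137/36
  1111/240 21/5 229/60
  373/80 77/20 44/15
  9/2 397/120 91/36

Answer: 149/36 463/120 137/36
1111/240 21/5 229/60
373/80 77/20 44/15
9/2 397/120 91/36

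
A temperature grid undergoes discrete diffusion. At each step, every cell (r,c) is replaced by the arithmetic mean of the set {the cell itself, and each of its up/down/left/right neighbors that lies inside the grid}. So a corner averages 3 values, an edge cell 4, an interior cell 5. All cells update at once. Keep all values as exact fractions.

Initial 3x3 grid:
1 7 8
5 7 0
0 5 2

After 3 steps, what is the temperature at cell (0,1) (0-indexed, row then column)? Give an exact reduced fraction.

Answer: 67411/14400

Derivation:
Step 1: cell (0,1) = 23/4
Step 2: cell (0,1) = 1193/240
Step 3: cell (0,1) = 67411/14400
Full grid after step 3:
  1201/270 67411/14400 211/45
  57761/14400 8319/2000 60361/14400
  7763/2160 26143/7200 7883/2160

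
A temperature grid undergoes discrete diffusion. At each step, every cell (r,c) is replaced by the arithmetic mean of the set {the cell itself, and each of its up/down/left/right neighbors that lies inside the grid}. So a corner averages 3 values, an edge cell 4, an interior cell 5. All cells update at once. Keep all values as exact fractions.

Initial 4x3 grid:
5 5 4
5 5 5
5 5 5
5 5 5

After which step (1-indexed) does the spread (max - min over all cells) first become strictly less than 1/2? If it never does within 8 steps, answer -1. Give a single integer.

Step 1: max=5, min=14/3, spread=1/3
  -> spread < 1/2 first at step 1
Step 2: max=5, min=85/18, spread=5/18
Step 3: max=5, min=1039/216, spread=41/216
Step 4: max=5, min=125383/25920, spread=4217/25920
Step 5: max=35921/7200, min=7566851/1555200, spread=38417/311040
Step 6: max=717403/144000, min=455359789/93312000, spread=1903471/18662400
Step 7: max=21484241/4320000, min=27392610911/5598720000, spread=18038617/223948800
Step 8: max=1931073241/388800000, min=1646347817149/335923200000, spread=883978523/13436928000

Answer: 1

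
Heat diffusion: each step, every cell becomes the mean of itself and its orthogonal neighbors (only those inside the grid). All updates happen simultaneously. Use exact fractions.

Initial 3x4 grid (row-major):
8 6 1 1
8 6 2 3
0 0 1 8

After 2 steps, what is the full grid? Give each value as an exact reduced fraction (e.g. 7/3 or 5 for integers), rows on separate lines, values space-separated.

Answer: 217/36 1169/240 721/240 23/9
199/40 39/10 63/20 353/120
119/36 347/120 111/40 41/12

Derivation:
After step 1:
  22/3 21/4 5/2 5/3
  11/2 22/5 13/5 7/2
  8/3 7/4 11/4 4
After step 2:
  217/36 1169/240 721/240 23/9
  199/40 39/10 63/20 353/120
  119/36 347/120 111/40 41/12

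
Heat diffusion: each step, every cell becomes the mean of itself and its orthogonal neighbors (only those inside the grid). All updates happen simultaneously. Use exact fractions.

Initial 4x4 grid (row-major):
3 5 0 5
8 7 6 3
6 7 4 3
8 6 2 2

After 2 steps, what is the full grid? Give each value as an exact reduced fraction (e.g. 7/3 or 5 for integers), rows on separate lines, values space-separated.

After step 1:
  16/3 15/4 4 8/3
  6 33/5 4 17/4
  29/4 6 22/5 3
  20/3 23/4 7/2 7/3
After step 2:
  181/36 1181/240 173/48 131/36
  1511/240 527/100 93/20 167/48
  311/48 6 209/50 839/240
  59/9 263/48 959/240 53/18

Answer: 181/36 1181/240 173/48 131/36
1511/240 527/100 93/20 167/48
311/48 6 209/50 839/240
59/9 263/48 959/240 53/18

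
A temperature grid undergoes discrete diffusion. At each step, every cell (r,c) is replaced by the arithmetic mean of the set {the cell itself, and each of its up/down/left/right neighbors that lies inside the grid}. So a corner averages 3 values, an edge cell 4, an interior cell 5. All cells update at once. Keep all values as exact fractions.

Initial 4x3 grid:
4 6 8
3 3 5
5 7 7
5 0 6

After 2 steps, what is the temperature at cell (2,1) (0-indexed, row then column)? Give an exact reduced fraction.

Step 1: cell (2,1) = 22/5
Step 2: cell (2,1) = 499/100
Full grid after step 2:
  40/9 1243/240 52/9
  1073/240 479/100 347/60
  989/240 499/100 311/60
  77/18 497/120 181/36

Answer: 499/100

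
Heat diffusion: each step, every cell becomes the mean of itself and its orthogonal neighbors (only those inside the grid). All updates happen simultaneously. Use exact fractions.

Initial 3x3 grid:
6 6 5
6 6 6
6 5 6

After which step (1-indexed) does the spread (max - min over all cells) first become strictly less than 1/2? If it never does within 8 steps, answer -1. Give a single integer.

Answer: 1

Derivation:
Step 1: max=6, min=17/3, spread=1/3
  -> spread < 1/2 first at step 1
Step 2: max=71/12, min=1373/240, spread=47/240
Step 3: max=469/80, min=6179/1080, spread=61/432
Step 4: max=252367/43200, min=372163/64800, spread=511/5184
Step 5: max=15092149/2592000, min=22368911/3888000, spread=4309/62208
Step 6: max=301341901/51840000, min=1344696367/233280000, spread=36295/746496
Step 7: max=54166350941/9331200000, min=80771756099/13996800000, spread=305773/8957952
Step 8: max=3247250070527/559872000000, min=4850750488603/839808000000, spread=2575951/107495424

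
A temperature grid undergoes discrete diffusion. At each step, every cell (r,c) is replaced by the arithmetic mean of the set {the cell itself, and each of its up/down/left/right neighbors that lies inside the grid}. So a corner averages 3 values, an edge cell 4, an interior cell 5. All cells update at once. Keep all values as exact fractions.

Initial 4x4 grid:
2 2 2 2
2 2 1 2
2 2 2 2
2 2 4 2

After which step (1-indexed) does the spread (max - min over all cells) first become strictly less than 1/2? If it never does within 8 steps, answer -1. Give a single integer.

Answer: 3

Derivation:
Step 1: max=8/3, min=7/4, spread=11/12
Step 2: max=37/15, min=11/6, spread=19/30
Step 3: max=5047/2160, min=4481/2400, spread=10141/21600
  -> spread < 1/2 first at step 3
Step 4: max=29249/12960, min=20413/10800, spread=23767/64800
Step 5: max=4307023/1944000, min=4141937/2160000, spread=5792797/19440000
Step 6: max=127101193/58320000, min=125559881/64800000, spread=140973001/583200000
Step 7: max=3769410847/1749600000, min=3801120881/1944000000, spread=3484020541/17496000000
Step 8: max=22403775701/10497600000, min=114890057093/58320000000, spread=86178271213/524880000000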